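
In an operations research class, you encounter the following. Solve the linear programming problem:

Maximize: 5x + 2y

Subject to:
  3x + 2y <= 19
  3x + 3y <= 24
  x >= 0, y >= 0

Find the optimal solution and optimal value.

Feasible vertices: (0, 0), (0, 8), (3, 5), (19/3, 0)
Objective 5x + 2y at each:
  (0, 0): 0
  (0, 8): 16
  (3, 5): 25
  (19/3, 0): 95/3
Maximum is 95/3 at (19/3, 0).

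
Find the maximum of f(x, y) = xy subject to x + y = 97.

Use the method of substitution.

Substitute y = 97 - x into f(x,y) = xy:
g(x) = x(97 - x) = 97x - x^2
g'(x) = 97 - 2x = 0  =>  x = 97/2
y = 97 - 97/2 = 97/2
Maximum value = (97/2) * (97/2) = 9409/4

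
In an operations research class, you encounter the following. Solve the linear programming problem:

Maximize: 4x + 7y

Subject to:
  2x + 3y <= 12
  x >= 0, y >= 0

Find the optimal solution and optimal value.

The feasible region has vertices at [(0, 0), (6, 0), (0, 4)].
Checking objective 4x + 7y at each vertex:
  (0, 0): 4*0 + 7*0 = 0
  (6, 0): 4*6 + 7*0 = 24
  (0, 4): 4*0 + 7*4 = 28
Maximum is 28 at (0, 4).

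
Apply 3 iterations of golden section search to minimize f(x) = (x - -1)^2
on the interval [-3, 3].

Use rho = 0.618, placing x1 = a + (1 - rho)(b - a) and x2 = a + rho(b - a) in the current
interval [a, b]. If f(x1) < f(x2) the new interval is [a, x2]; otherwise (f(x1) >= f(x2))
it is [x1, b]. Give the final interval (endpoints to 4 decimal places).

Golden section search for min of f(x) = (x - -1)^2 on [-3, 3].
Each step: x1 = a + (1 - rho)(b - a), x2 = a + rho(b - a); if f(x1) < f(x2) keep [a, x2], otherwise keep [x1, b].
Step 1: [-3.0000, 3.0000], x1=-0.7080 (f=0.0853), x2=0.7080 (f=2.9173); f(x1) < f(x2) => keep [-3.0000, 0.7080]
Step 2: [-3.0000, 0.7080], x1=-1.5835 (f=0.3405), x2=-0.7085 (f=0.0850); f(x1) > f(x2) => keep [-1.5835, 0.7080]
Step 3: [-1.5835, 0.7080], x1=-0.7082 (f=0.0852), x2=-0.1674 (f=0.6933); f(x1) < f(x2) => keep [-1.5835, -0.1674]
Final interval: [-1.5835, -0.1674]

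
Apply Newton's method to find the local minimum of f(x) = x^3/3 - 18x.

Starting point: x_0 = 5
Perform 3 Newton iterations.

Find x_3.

f(x) = x^3/3 - 18x
f'(x) = x^2 - 18, f''(x) = 2x
Newton update: x_{n+1} = x_n - (x_n^2 - 18)/(2*x_n)
Step 1: x_0 = 5, f'=7, f''=10, x_1 = 43/10
Step 2: x_1 = 43/10, f'=49/100, f''=43/5, x_2 = 3649/860
Step 3: x_2 = 3649/860, f'=2401/739600, f''=3649/430, x_3 = 26628001/6276280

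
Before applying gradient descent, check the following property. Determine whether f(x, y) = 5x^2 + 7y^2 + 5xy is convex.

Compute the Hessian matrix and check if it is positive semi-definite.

f(x,y) = 5x^2 + 7y^2 + 5xy
Hessian H = [[10, 5], [5, 14]]
trace(H) = 24, det(H) = 115
Eigenvalues: (24 +/- sqrt(116)) / 2 = 17.39, 6.615
Since both eigenvalues > 0, f is convex.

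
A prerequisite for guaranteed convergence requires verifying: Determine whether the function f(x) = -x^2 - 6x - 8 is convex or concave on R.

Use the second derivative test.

f(x) = -x^2 - 6x - 8
f'(x) = -2x - 6
f''(x) = -2
Since f''(x) = -2 < 0 for all x, f is concave on R.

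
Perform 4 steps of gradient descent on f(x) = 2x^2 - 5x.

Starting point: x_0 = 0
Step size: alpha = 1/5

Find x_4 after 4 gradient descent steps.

f(x) = 2x^2 - 5x, f'(x) = 4x + (-5)
Step 1: f'(0) = -5, x_1 = 0 - 1/5 * -5 = 1
Step 2: f'(1) = -1, x_2 = 1 - 1/5 * -1 = 6/5
Step 3: f'(6/5) = -1/5, x_3 = 6/5 - 1/5 * -1/5 = 31/25
Step 4: f'(31/25) = -1/25, x_4 = 31/25 - 1/5 * -1/25 = 156/125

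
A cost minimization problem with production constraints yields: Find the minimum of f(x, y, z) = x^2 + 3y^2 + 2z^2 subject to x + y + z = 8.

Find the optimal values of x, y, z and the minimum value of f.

Using Lagrange multipliers on f = x^2 + 3y^2 + 2z^2 with constraint x + y + z = 8:
Conditions: 2*1*x = lambda, 2*3*y = lambda, 2*2*z = lambda
So x = lambda/2, y = lambda/6, z = lambda/4
Substituting into constraint: lambda * (11/12) = 8
lambda = 96/11
x = 48/11, y = 16/11, z = 24/11
Minimum value = 384/11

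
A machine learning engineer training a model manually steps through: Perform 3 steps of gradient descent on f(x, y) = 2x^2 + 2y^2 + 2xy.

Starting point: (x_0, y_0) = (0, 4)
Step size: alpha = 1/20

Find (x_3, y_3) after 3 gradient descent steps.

f(x,y) = 2x^2 + 2y^2 + 2xy
grad_x = 4x + 2y, grad_y = 4y + 2x
Step 1: grad = (8, 16), (-2/5, 16/5)
Step 2: grad = (24/5, 12), (-16/25, 13/5)
Step 3: grad = (66/25, 228/25), (-193/250, 268/125)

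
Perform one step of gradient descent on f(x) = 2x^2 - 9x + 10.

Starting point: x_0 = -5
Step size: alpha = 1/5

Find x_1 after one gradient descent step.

f(x) = 2x^2 - 9x + 10
f'(x) = 4x - 9
f'(-5) = 4*-5 + (-9) = -29
x_1 = x_0 - alpha * f'(x_0) = -5 - 1/5 * -29 = 4/5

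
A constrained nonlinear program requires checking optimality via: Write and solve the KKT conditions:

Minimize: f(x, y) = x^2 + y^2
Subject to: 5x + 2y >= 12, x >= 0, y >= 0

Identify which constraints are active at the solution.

KKT conditions for min x^2 + y^2 s.t. 5x + 2y >= 12, x >= 0, y >= 0:
Stationarity: 2x = mu*5 + mu_x, 2y = mu*2 + mu_y, with mu, mu_x, mu_y >= 0
Complementary slackness: mu*(5x + 2y - 12) = 0, mu_x*x = 0, mu_y*y = 0
(0, 0) is infeasible (5*0 + 2*0 < 12), so if mu = 0 stationarity would force x = mu_x/2 >= 0, y = mu_y/2 >= 0 with mu_x*x = mu_y*y = 0, i.e. x = y = 0: contradiction. Hence mu > 0 and 5x + 2y = 12 is active.
Try x > 0, y > 0 (so mu_x = mu_y = 0): x = 5*mu/2, y = 2*mu/2
Substitute: 5*(5*mu/2) + 2*(2*mu/2) = 12
  mu*29/2 = 12 => mu = 24/29
x* = 60/29 > 0, y* = 24/29 > 0, consistent with mu_x = mu_y = 0.
f is convex and the constraints are linear, so this KKT point is the global minimum.
f* = 144/29
Active constraints: 5x + 2y >= 12 (holds with equality, mu = 24/29 > 0); x >= 0 and y >= 0 are inactive (mu_x = mu_y = 0).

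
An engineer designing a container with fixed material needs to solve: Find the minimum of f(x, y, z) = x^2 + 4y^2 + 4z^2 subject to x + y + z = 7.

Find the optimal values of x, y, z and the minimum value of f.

Using Lagrange multipliers on f = x^2 + 4y^2 + 4z^2 with constraint x + y + z = 7:
Conditions: 2*1*x = lambda, 2*4*y = lambda, 2*4*z = lambda
So x = lambda/2, y = lambda/8, z = lambda/8
Substituting into constraint: lambda * (3/4) = 7
lambda = 28/3
x = 14/3, y = 7/6, z = 7/6
Minimum value = 98/3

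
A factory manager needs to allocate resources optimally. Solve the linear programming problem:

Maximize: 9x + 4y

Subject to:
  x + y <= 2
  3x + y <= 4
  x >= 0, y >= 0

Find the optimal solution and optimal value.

Feasible vertices: (0, 0), (0, 2), (1, 1), (4/3, 0)
Objective 9x + 4y at each:
  (0, 0): 0
  (0, 2): 8
  (1, 1): 13
  (4/3, 0): 12
Maximum is 13 at (1, 1).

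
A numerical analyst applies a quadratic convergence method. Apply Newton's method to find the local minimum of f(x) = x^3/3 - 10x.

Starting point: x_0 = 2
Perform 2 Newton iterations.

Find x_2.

f(x) = x^3/3 - 10x
f'(x) = x^2 - 10, f''(x) = 2x
Newton update: x_{n+1} = x_n - (x_n^2 - 10)/(2*x_n)
Step 1: x_0 = 2, f'=-6, f''=4, x_1 = 7/2
Step 2: x_1 = 7/2, f'=9/4, f''=7, x_2 = 89/28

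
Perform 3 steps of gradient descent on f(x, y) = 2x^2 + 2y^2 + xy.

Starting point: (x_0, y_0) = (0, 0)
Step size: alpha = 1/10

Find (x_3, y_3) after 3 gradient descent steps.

f(x,y) = 2x^2 + 2y^2 + xy
grad_x = 4x + 1y, grad_y = 4y + 1x
Step 1: grad = (0, 0), (0, 0)
Step 2: grad = (0, 0), (0, 0)
Step 3: grad = (0, 0), (0, 0)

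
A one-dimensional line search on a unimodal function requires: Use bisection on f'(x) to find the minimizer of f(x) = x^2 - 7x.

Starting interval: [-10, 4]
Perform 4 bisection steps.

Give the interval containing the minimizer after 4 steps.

Finding critical point of f(x) = x^2 - 7x using bisection on f'(x) = 2x + -7.
f'(x) = 0 when x = 7/2.
Starting interval: [-10, 4]
Step 1: mid = -3, f'(mid) = -13, new interval = [-3, 4]
Step 2: mid = 1/2, f'(mid) = -6, new interval = [1/2, 4]
Step 3: mid = 9/4, f'(mid) = -5/2, new interval = [9/4, 4]
Step 4: mid = 25/8, f'(mid) = -3/4, new interval = [25/8, 4]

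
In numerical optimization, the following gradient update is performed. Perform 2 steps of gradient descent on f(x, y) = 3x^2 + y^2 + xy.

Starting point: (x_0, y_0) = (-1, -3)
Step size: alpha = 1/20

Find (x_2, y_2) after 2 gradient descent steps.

f(x,y) = 3x^2 + y^2 + xy
grad_x = 6x + 1y, grad_y = 2y + 1x
Step 1: grad = (-9, -7), (-11/20, -53/20)
Step 2: grad = (-119/20, -117/20), (-101/400, -943/400)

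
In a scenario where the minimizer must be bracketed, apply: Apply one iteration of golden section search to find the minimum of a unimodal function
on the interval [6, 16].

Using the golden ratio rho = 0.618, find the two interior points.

Golden section search on [6, 16].
Golden ratio rho = 0.618 (approx).
Interior points:
  x_1 = 6 + (1-0.618)*10 = 9.8200
  x_2 = 6 + 0.618*10 = 12.1800
Compare f(x_1) and f(x_2) to determine which subinterval to keep.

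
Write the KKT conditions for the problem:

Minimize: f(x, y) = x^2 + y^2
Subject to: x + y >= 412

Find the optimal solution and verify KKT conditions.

KKT conditions for min x^2 + y^2 s.t. x + y >= 412:
Stationarity: 2x = mu, 2y = mu
So x = y = mu/2.
Complementary slackness: mu*(x + y - 412) = 0
Primal feasibility: x + y >= 412; dual feasibility: mu >= 0
If mu = 0 then x = y = 0, but 0 + 0 < 412 is infeasible, so the constraint is active.
Constraint active: x + y = 2*(mu/2) = 412 => mu = 412
x = y = 206, f = 84872
Verify: stationarity 2*206 = 412 = mu; primal 206 + 206 = 412 >= 412; dual mu = 412 >= 0; complementary slackness 412*(412 - 412) = 0. All KKT conditions hold.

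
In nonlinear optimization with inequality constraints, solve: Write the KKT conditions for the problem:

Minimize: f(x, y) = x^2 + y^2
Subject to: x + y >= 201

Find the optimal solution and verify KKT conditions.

KKT conditions for min x^2 + y^2 s.t. x + y >= 201:
Stationarity: 2x = mu, 2y = mu
So x = y = mu/2.
Complementary slackness: mu*(x + y - 201) = 0
Primal feasibility: x + y >= 201; dual feasibility: mu >= 0
If mu = 0 then x = y = 0, but 0 + 0 < 201 is infeasible, so the constraint is active.
Constraint active: x + y = 2*(mu/2) = 201 => mu = 201
x = y = 201/2, f = 40401/2
Verify: stationarity 2*(201/2) = 201 = mu; primal 201/2 + 201/2 = 201 >= 201; dual mu = 201 >= 0; complementary slackness 201*(201 - 201) = 0. All KKT conditions hold.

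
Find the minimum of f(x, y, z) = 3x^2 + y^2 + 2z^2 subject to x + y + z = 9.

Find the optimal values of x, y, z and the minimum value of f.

Using Lagrange multipliers on f = 3x^2 + y^2 + 2z^2 with constraint x + y + z = 9:
Conditions: 2*3*x = lambda, 2*1*y = lambda, 2*2*z = lambda
So x = lambda/6, y = lambda/2, z = lambda/4
Substituting into constraint: lambda * (11/12) = 9
lambda = 108/11
x = 18/11, y = 54/11, z = 27/11
Minimum value = 486/11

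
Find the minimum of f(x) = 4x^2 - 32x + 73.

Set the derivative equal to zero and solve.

f(x) = 4x^2 - 32x + 73
f'(x) = 8x + (-32) = 0
x = 32/8 = 4
f(4) = 9
Since f''(x) = 8 > 0, this is a minimum.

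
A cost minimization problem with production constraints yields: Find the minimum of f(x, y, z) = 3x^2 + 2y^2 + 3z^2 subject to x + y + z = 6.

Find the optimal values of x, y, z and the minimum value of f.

Using Lagrange multipliers on f = 3x^2 + 2y^2 + 3z^2 with constraint x + y + z = 6:
Conditions: 2*3*x = lambda, 2*2*y = lambda, 2*3*z = lambda
So x = lambda/6, y = lambda/4, z = lambda/6
Substituting into constraint: lambda * (7/12) = 6
lambda = 72/7
x = 12/7, y = 18/7, z = 12/7
Minimum value = 216/7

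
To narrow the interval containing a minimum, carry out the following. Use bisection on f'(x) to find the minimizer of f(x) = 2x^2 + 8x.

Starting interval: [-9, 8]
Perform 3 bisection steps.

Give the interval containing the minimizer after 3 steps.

Finding critical point of f(x) = 2x^2 + 8x using bisection on f'(x) = 4x + 8.
f'(x) = 0 when x = -2.
Starting interval: [-9, 8]
Step 1: mid = -1/2, f'(mid) = 6, new interval = [-9, -1/2]
Step 2: mid = -19/4, f'(mid) = -11, new interval = [-19/4, -1/2]
Step 3: mid = -21/8, f'(mid) = -5/2, new interval = [-21/8, -1/2]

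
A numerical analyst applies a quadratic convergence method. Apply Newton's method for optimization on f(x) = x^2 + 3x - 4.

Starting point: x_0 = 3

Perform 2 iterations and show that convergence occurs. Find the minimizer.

f(x) = x^2 + 3x - 4, f'(x) = 2x + (3), f''(x) = 2
Step 1: f'(3) = 9, x_1 = 3 - 9/2 = -3/2
Step 2: f'(-3/2) = 0, x_2 = -3/2 (converged)
Newton's method converges in 1 step for quadratics.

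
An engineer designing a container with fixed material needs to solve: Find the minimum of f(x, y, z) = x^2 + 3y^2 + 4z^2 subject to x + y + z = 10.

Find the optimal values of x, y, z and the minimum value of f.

Using Lagrange multipliers on f = x^2 + 3y^2 + 4z^2 with constraint x + y + z = 10:
Conditions: 2*1*x = lambda, 2*3*y = lambda, 2*4*z = lambda
So x = lambda/2, y = lambda/6, z = lambda/8
Substituting into constraint: lambda * (19/24) = 10
lambda = 240/19
x = 120/19, y = 40/19, z = 30/19
Minimum value = 1200/19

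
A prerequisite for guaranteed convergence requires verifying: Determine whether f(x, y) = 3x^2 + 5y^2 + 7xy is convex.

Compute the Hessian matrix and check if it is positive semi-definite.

f(x,y) = 3x^2 + 5y^2 + 7xy
Hessian H = [[6, 7], [7, 10]]
trace(H) = 16, det(H) = 11
Eigenvalues: (16 +/- sqrt(212)) / 2 = 15.28, 0.7199
Since both eigenvalues > 0, f is convex.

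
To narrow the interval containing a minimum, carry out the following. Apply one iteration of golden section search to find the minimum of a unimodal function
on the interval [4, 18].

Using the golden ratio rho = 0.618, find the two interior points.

Golden section search on [4, 18].
Golden ratio rho = 0.618 (approx).
Interior points:
  x_1 = 4 + (1-0.618)*14 = 9.3480
  x_2 = 4 + 0.618*14 = 12.6520
Compare f(x_1) and f(x_2) to determine which subinterval to keep.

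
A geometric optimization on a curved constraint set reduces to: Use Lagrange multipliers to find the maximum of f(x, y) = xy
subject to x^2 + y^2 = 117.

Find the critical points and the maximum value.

Lagrange conditions: y = 2*lambda*x and x = 2*lambda*y
If x = 0 then y = 0, violating the constraint, so x, y != 0.
Dividing: y/x = x/y => x^2 = y^2 => y = x or y = -x
Constraint: 2x^2 = 117 => x^2 = 117/2 => x = +/-sqrt(117/2)
Critical points: (sqrt(117/2), sqrt(117/2)), (-sqrt(117/2), -sqrt(117/2)), (sqrt(117/2), -sqrt(117/2)), (-sqrt(117/2), sqrt(117/2))
  y = x:  xy = x^2 = 117/2  at (sqrt(117/2), sqrt(117/2)) and (-sqrt(117/2), -sqrt(117/2))
  y = -x: xy = -x^2 = -117/2 at (sqrt(117/2), -sqrt(117/2)) and (-sqrt(117/2), sqrt(117/2))
Maximum xy = 117/2 at (sqrt(117/2), sqrt(117/2)) and (-sqrt(117/2), -sqrt(117/2))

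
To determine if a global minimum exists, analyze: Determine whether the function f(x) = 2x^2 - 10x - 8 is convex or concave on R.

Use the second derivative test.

f(x) = 2x^2 - 10x - 8
f'(x) = 4x - 10
f''(x) = 4
Since f''(x) = 4 > 0 for all x, f is convex on R.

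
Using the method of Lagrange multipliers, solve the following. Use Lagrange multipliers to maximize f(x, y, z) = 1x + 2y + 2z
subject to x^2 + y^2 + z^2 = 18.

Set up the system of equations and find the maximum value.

Lagrange conditions: 1 = 2*lambda*x, 2 = 2*lambda*y, 2 = 2*lambda*z
So x:1 = y:2 = z:2, i.e. x = 1t, y = 2t, z = 2t
Constraint: t^2*(1^2 + 2^2 + 2^2) = 18
  t^2 * 9 = 18  =>  t = sqrt(2)
Maximum = 1*1t + 2*2t + 2*2t = 9*sqrt(2) = sqrt(162)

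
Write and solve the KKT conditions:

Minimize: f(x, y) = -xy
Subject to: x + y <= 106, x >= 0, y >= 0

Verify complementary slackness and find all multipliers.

Problem: min -xy s.t. x + y <= 106 (multiplier lambda), x >= 0 (mu_x), y >= 0 (mu_y)
KKT stationarity: -y + lambda - mu_x = 0, -x + lambda - mu_y = 0, with lambda, mu_x, mu_y >= 0
Complementary slackness: lambda*(x + y - 106) = 0, mu_x*x = 0, mu_y*y = 0
If lambda = 0: y = -mu_x <= 0 and x = -mu_y <= 0 force x = y = 0 with f = 0; but x = y = 53 is feasible with f = -2809 < 0, so this is not the minimum. Hence lambda > 0 and x + y = 106.
Try x > 0, y > 0 (so mu_x = mu_y = 0): y = lambda, x = lambda => x = y = lambda
x + y = 106 => 2*lambda = 106 => lambda = 53
x* = y* = 53 > 0, consistent with mu_x = mu_y = 0.
(Any feasible point with x = 0 or y = 0 has f = 0 > -2809, so the minimum is not on those boundaries.)
min(-xy) = -2809 (i.e. max xy = 2809)
Multipliers: lambda = 53, mu_x = 0, mu_y = 0
Complementary slackness: lambda*(x + y - 106) = 53*(53 + 53 - 106) = 0, mu_x*x = 0*53 = 0, mu_y*y = 0*53 = 0. Satisfied.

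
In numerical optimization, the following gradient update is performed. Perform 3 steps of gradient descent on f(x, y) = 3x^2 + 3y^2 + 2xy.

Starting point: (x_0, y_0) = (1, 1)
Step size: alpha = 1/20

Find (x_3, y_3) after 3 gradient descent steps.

f(x,y) = 3x^2 + 3y^2 + 2xy
grad_x = 6x + 2y, grad_y = 6y + 2x
Step 1: grad = (8, 8), (3/5, 3/5)
Step 2: grad = (24/5, 24/5), (9/25, 9/25)
Step 3: grad = (72/25, 72/25), (27/125, 27/125)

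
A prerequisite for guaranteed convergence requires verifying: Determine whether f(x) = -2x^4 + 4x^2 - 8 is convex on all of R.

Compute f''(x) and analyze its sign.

f(x) = -2x^4 + 4x^2 - 8
f'(x) = -8x^3 + 8x
f''(x) = -24x^2 + 8
f''(x) = -24x^2 + 8 -> -inf as |x| -> inf
Therefore, f is not globally convex on R.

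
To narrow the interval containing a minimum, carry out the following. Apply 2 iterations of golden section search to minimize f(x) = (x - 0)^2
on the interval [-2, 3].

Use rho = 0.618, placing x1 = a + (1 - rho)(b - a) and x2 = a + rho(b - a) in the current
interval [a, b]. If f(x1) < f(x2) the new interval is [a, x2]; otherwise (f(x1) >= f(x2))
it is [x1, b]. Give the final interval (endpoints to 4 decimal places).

Golden section search for min of f(x) = (x - 0)^2 on [-2, 3].
Each step: x1 = a + (1 - rho)(b - a), x2 = a + rho(b - a); if f(x1) < f(x2) keep [a, x2], otherwise keep [x1, b].
Step 1: [-2.0000, 3.0000], x1=-0.0900 (f=0.0081), x2=1.0900 (f=1.1881); f(x1) < f(x2) => keep [-2.0000, 1.0900]
Step 2: [-2.0000, 1.0900], x1=-0.8196 (f=0.6718), x2=-0.0904 (f=0.0082); f(x1) > f(x2) => keep [-0.8196, 1.0900]
Final interval: [-0.8196, 1.0900]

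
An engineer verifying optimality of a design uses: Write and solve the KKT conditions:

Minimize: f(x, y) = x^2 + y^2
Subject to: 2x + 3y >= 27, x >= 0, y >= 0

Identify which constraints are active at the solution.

KKT conditions for min x^2 + y^2 s.t. 2x + 3y >= 27, x >= 0, y >= 0:
Stationarity: 2x = mu*2 + mu_x, 2y = mu*3 + mu_y, with mu, mu_x, mu_y >= 0
Complementary slackness: mu*(2x + 3y - 27) = 0, mu_x*x = 0, mu_y*y = 0
(0, 0) is infeasible (2*0 + 3*0 < 27), so if mu = 0 stationarity would force x = mu_x/2 >= 0, y = mu_y/2 >= 0 with mu_x*x = mu_y*y = 0, i.e. x = y = 0: contradiction. Hence mu > 0 and 2x + 3y = 27 is active.
Try x > 0, y > 0 (so mu_x = mu_y = 0): x = 2*mu/2, y = 3*mu/2
Substitute: 2*(2*mu/2) + 3*(3*mu/2) = 27
  mu*13/2 = 27 => mu = 54/13
x* = 54/13 > 0, y* = 81/13 > 0, consistent with mu_x = mu_y = 0.
f is convex and the constraints are linear, so this KKT point is the global minimum.
f* = 729/13
Active constraints: 2x + 3y >= 27 (holds with equality, mu = 54/13 > 0); x >= 0 and y >= 0 are inactive (mu_x = mu_y = 0).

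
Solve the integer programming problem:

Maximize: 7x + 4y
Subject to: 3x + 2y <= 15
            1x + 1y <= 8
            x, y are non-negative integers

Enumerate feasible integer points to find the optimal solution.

Constraint 1: 3x + 2y <= 15
Constraint 2: 1x + 1y <= 8
Feasible x range (need y >= 0): 0 <= x <= min(15/3, 8/1) => x in {0, ..., 5}.
Enumerate feasible integer points row by row (the coefficient of y is 4 > 0, so for each x the largest feasible y gives the best value):
  x = 0: y <= min((15 - 3*0)/2, (8 - 1*0)/1) => y in {0, ..., 7}; best 7*0 + 4*7 = 28
  x = 1: y <= min((15 - 3*1)/2, (8 - 1*1)/1) => y in {0, ..., 6}; best 7*1 + 4*6 = 31
  x = 2: y <= min((15 - 3*2)/2, (8 - 1*2)/1) => y in {0, ..., 4}; best 7*2 + 4*4 = 30
  x = 3: y <= min((15 - 3*3)/2, (8 - 1*3)/1) => y in {0, ..., 3}; best 7*3 + 4*3 = 33
  x = 4: y <= min((15 - 3*4)/2, (8 - 1*4)/1) => y in {0, ..., 1}; best 7*4 + 4*1 = 32
  x = 5: y <= min((15 - 3*5)/2, (8 - 1*5)/1) => y in {0}; best 7*5 + 4*0 = 35
The maximum 7x + 4y = 35 is achieved at x = 5, y = 0.
Check: 3*5 + 2*0 = 15 <= 15 and 1*5 + 1*0 = 5 <= 8.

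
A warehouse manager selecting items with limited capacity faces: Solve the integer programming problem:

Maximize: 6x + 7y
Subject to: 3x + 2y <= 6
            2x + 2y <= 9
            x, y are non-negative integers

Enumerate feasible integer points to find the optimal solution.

Constraint 1: 3x + 2y <= 6
Constraint 2: 2x + 2y <= 9
Feasible x range (need y >= 0): 0 <= x <= min(6/3, 9/2) => x in {0, ..., 2}.
Enumerate feasible integer points row by row (the coefficient of y is 7 > 0, so for each x the largest feasible y gives the best value):
  x = 0: y <= min((6 - 3*0)/2, (9 - 2*0)/2) => y in {0, ..., 3}; best 6*0 + 7*3 = 21
  x = 1: y <= min((6 - 3*1)/2, (9 - 2*1)/2) => y in {0, ..., 1}; best 6*1 + 7*1 = 13
  x = 2: y <= min((6 - 3*2)/2, (9 - 2*2)/2) => y in {0}; best 6*2 + 7*0 = 12
The maximum 6x + 7y = 21 is achieved at x = 0, y = 3.
Check: 3*0 + 2*3 = 6 <= 6 and 2*0 + 2*3 = 6 <= 9.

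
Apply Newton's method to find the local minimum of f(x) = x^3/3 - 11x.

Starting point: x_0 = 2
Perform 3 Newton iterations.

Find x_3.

f(x) = x^3/3 - 11x
f'(x) = x^2 - 11, f''(x) = 2x
Newton update: x_{n+1} = x_n - (x_n^2 - 11)/(2*x_n)
Step 1: x_0 = 2, f'=-7, f''=4, x_1 = 15/4
Step 2: x_1 = 15/4, f'=49/16, f''=15/2, x_2 = 401/120
Step 3: x_2 = 401/120, f'=2401/14400, f''=401/60, x_3 = 319201/96240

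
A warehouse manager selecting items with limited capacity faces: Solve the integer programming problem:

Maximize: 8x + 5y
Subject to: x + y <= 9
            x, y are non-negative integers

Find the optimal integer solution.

Objective: 8x + 5y, constraint: x + y <= 9
Coefficient of x is 8 >= coefficient of y is 5, so allocate the entire budget to x.
Optimal: x = 9, y = 0, value = 72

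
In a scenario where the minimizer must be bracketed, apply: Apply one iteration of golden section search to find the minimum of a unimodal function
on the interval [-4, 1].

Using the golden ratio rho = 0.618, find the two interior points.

Golden section search on [-4, 1].
Golden ratio rho = 0.618 (approx).
Interior points:
  x_1 = -4 + (1-0.618)*5 = -2.0900
  x_2 = -4 + 0.618*5 = -0.9100
Compare f(x_1) and f(x_2) to determine which subinterval to keep.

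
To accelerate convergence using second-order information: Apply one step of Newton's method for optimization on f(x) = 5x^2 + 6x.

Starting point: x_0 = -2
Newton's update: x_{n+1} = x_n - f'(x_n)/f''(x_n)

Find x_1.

f(x) = 5x^2 + 6x
f'(x) = 10x + (6), f''(x) = 10
Newton step: x_1 = x_0 - f'(x_0)/f''(x_0)
f'(-2) = -14
x_1 = -2 - -14/10 = -3/5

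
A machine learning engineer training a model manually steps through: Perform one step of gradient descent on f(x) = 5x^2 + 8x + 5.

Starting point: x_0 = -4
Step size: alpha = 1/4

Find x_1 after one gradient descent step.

f(x) = 5x^2 + 8x + 5
f'(x) = 10x + 8
f'(-4) = 10*-4 + (8) = -32
x_1 = x_0 - alpha * f'(x_0) = -4 - 1/4 * -32 = 4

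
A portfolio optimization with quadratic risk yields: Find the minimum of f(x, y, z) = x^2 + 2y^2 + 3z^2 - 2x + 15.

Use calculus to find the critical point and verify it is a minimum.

f(x,y,z) = x^2 + 2y^2 + 3z^2 - 2x + 15
df/dx = 2x + (-2) = 0 => x = 1
df/dy = 4y + (0) = 0 => y = 0
df/dz = 6z + (0) = 0 => z = 0
f(1,0,0) = 1*(1)^2 + 2*(0)^2 + 3*(0)^2 + -2*(1) + 15 = 14
Hessian is diagonal with entries 2, 4, 6 > 0, confirmed minimum.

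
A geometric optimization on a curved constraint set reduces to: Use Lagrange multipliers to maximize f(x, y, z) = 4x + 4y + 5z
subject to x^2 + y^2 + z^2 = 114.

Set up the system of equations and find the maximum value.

Lagrange conditions: 4 = 2*lambda*x, 4 = 2*lambda*y, 5 = 2*lambda*z
So x:4 = y:4 = z:5, i.e. x = 4t, y = 4t, z = 5t
Constraint: t^2*(4^2 + 4^2 + 5^2) = 114
  t^2 * 57 = 114  =>  t = sqrt(2)
Maximum = 4*4t + 4*4t + 5*5t = 57*sqrt(2) = sqrt(6498)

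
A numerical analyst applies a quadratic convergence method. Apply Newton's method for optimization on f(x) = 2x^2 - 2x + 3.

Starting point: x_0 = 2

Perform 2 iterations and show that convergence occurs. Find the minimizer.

f(x) = 2x^2 - 2x + 3, f'(x) = 4x + (-2), f''(x) = 4
Step 1: f'(2) = 6, x_1 = 2 - 6/4 = 1/2
Step 2: f'(1/2) = 0, x_2 = 1/2 (converged)
Newton's method converges in 1 step for quadratics.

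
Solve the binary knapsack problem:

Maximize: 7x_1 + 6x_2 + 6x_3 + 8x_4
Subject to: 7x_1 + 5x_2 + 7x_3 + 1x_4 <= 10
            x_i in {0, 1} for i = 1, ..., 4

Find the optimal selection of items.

Items: item 1 (v=7, w=7), item 2 (v=6, w=5), item 3 (v=6, w=7), item 4 (v=8, w=1)
Capacity: 10
Checking all 16 subsets (w = total weight, v = total value):
  {}: w = 0, v = 0
  {1}: w = 7, v = 7
  {2}: w = 5, v = 6
  {3}: w = 7, v = 6
  {4}: w = 1, v = 8
  {1, 2}: w = 12 > 10, infeasible
  {1, 3}: w = 14 > 10, infeasible
  {1, 4}: w = 8, v = 15
  {2, 3}: w = 12 > 10, infeasible
  {2, 4}: w = 6, v = 14
  {3, 4}: w = 8, v = 14
  {1, 2, 3}: w = 19 > 10, infeasible
  {1, 2, 4}: w = 13 > 10, infeasible
  {1, 3, 4}: w = 15 > 10, infeasible
  {2, 3, 4}: w = 13 > 10, infeasible
  {1, 2, 3, 4}: w = 20 > 10, infeasible
Best feasible subset: items [1, 4]
Total weight: 8 <= 10, total value: 15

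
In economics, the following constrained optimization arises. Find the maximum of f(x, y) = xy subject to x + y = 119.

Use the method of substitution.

Substitute y = 119 - x into f(x,y) = xy:
g(x) = x(119 - x) = 119x - x^2
g'(x) = 119 - 2x = 0  =>  x = 119/2
y = 119 - 119/2 = 119/2
Maximum value = (119/2) * (119/2) = 14161/4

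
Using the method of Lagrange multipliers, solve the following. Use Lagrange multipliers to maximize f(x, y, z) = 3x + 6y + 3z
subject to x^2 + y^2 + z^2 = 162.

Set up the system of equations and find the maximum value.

Lagrange conditions: 3 = 2*lambda*x, 6 = 2*lambda*y, 3 = 2*lambda*z
So x:3 = y:6 = z:3, i.e. x = 3t, y = 6t, z = 3t
Constraint: t^2*(3^2 + 6^2 + 3^2) = 162
  t^2 * 54 = 162  =>  t = sqrt(3)
Maximum = 3*3t + 6*6t + 3*3t = 54*sqrt(3) = sqrt(8748)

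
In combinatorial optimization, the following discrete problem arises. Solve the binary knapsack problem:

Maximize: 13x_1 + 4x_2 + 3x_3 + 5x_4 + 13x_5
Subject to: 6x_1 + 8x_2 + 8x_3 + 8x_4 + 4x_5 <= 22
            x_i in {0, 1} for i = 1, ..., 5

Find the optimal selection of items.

Items: item 1 (v=13, w=6), item 2 (v=4, w=8), item 3 (v=3, w=8), item 4 (v=5, w=8), item 5 (v=13, w=4)
Capacity: 22
Checking all 32 subsets (w = total weight, v = total value):
  {}: w = 0, v = 0
  {1}: w = 6, v = 13
  {2}: w = 8, v = 4
  {3}: w = 8, v = 3
  {4}: w = 8, v = 5
  {5}: w = 4, v = 13
  {1, 2}: w = 14, v = 17
  {1, 3}: w = 14, v = 16
  {1, 4}: w = 14, v = 18
  {1, 5}: w = 10, v = 26
  {2, 3}: w = 16, v = 7
  {2, 4}: w = 16, v = 9
  {2, 5}: w = 12, v = 17
  {3, 4}: w = 16, v = 8
  {3, 5}: w = 12, v = 16
  {4, 5}: w = 12, v = 18
  {1, 2, 3}: w = 22, v = 20
  {1, 2, 4}: w = 22, v = 22
  {1, 2, 5}: w = 18, v = 30
  {1, 3, 4}: w = 22, v = 21
  {1, 3, 5}: w = 18, v = 29
  {1, 4, 5}: w = 18, v = 31
  {2, 3, 4}: w = 24 > 22, infeasible
  {2, 3, 5}: w = 20, v = 20
  {2, 4, 5}: w = 20, v = 22
  {3, 4, 5}: w = 20, v = 21
  {1, 2, 3, 4}: w = 30 > 22, infeasible
  {1, 2, 3, 5}: w = 26 > 22, infeasible
  {1, 2, 4, 5}: w = 26 > 22, infeasible
  {1, 3, 4, 5}: w = 26 > 22, infeasible
  {2, 3, 4, 5}: w = 28 > 22, infeasible
  {1, 2, 3, 4, 5}: w = 34 > 22, infeasible
Best feasible subset: items [1, 4, 5]
Total weight: 18 <= 22, total value: 31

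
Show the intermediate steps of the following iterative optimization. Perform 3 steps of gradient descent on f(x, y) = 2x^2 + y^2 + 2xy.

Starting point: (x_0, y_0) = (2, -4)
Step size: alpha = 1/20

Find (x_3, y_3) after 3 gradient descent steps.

f(x,y) = 2x^2 + y^2 + 2xy
grad_x = 4x + 2y, grad_y = 2y + 2x
Step 1: grad = (0, -4), (2, -19/5)
Step 2: grad = (2/5, -18/5), (99/50, -181/50)
Step 3: grad = (17/25, -82/25), (973/500, -432/125)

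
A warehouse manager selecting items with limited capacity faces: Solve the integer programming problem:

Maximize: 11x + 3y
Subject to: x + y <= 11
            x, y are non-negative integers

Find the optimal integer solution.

Objective: 11x + 3y, constraint: x + y <= 11
Coefficient of x is 11 >= coefficient of y is 3, so allocate the entire budget to x.
Optimal: x = 11, y = 0, value = 121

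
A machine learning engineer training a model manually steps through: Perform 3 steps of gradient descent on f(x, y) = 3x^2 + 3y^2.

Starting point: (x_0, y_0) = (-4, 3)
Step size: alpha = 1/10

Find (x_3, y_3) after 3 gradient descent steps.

f(x,y) = 3x^2 + 3y^2
grad_x = 6x + 0y, grad_y = 6y + 0x
Step 1: grad = (-24, 18), (-8/5, 6/5)
Step 2: grad = (-48/5, 36/5), (-16/25, 12/25)
Step 3: grad = (-96/25, 72/25), (-32/125, 24/125)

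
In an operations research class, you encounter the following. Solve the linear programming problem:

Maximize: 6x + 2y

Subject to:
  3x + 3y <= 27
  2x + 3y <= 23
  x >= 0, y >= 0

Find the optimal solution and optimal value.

Feasible vertices: (0, 0), (0, 23/3), (4, 5), (9, 0)
Objective 6x + 2y at each:
  (0, 0): 0
  (0, 23/3): 46/3
  (4, 5): 34
  (9, 0): 54
Maximum is 54 at (9, 0).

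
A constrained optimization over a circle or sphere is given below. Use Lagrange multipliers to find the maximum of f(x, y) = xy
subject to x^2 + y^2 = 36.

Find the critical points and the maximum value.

Lagrange conditions: y = 2*lambda*x and x = 2*lambda*y
If x = 0 then y = 0, violating the constraint, so x, y != 0.
Dividing: y/x = x/y => x^2 = y^2 => y = x or y = -x
Constraint: 2x^2 = 36 => x^2 = 18 => x = +/-sqrt(18)
Critical points: (sqrt(18), sqrt(18)), (-sqrt(18), -sqrt(18)), (sqrt(18), -sqrt(18)), (-sqrt(18), sqrt(18))
  y = x:  xy = x^2 = 18  at (sqrt(18), sqrt(18)) and (-sqrt(18), -sqrt(18))
  y = -x: xy = -x^2 = -18 at (sqrt(18), -sqrt(18)) and (-sqrt(18), sqrt(18))
Maximum xy = 18 at (sqrt(18), sqrt(18)) and (-sqrt(18), -sqrt(18))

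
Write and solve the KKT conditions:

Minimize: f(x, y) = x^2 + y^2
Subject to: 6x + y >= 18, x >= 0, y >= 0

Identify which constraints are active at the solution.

KKT conditions for min x^2 + y^2 s.t. 6x + 1y >= 18, x >= 0, y >= 0:
Stationarity: 2x = mu*6 + mu_x, 2y = mu*1 + mu_y, with mu, mu_x, mu_y >= 0
Complementary slackness: mu*(6x + y - 18) = 0, mu_x*x = 0, mu_y*y = 0
(0, 0) is infeasible (6*0 + 1*0 < 18), so if mu = 0 stationarity would force x = mu_x/2 >= 0, y = mu_y/2 >= 0 with mu_x*x = mu_y*y = 0, i.e. x = y = 0: contradiction. Hence mu > 0 and 6x + y = 18 is active.
Try x > 0, y > 0 (so mu_x = mu_y = 0): x = 6*mu/2, y = 1*mu/2
Substitute: 6*(6*mu/2) + 1*(1*mu/2) = 18
  mu*37/2 = 18 => mu = 36/37
x* = 108/37 > 0, y* = 18/37 > 0, consistent with mu_x = mu_y = 0.
f is convex and the constraints are linear, so this KKT point is the global minimum.
f* = 324/37
Active constraints: 6x + y >= 18 (holds with equality, mu = 36/37 > 0); x >= 0 and y >= 0 are inactive (mu_x = mu_y = 0).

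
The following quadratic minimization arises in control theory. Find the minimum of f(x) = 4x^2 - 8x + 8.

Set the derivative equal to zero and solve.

f(x) = 4x^2 - 8x + 8
f'(x) = 8x + (-8) = 0
x = 8/8 = 1
f(1) = 4
Since f''(x) = 8 > 0, this is a minimum.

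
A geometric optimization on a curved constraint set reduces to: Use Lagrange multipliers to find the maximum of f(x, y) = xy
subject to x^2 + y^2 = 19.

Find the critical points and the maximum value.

Lagrange conditions: y = 2*lambda*x and x = 2*lambda*y
If x = 0 then y = 0, violating the constraint, so x, y != 0.
Dividing: y/x = x/y => x^2 = y^2 => y = x or y = -x
Constraint: 2x^2 = 19 => x^2 = 19/2 => x = +/-sqrt(19/2)
Critical points: (sqrt(19/2), sqrt(19/2)), (-sqrt(19/2), -sqrt(19/2)), (sqrt(19/2), -sqrt(19/2)), (-sqrt(19/2), sqrt(19/2))
  y = x:  xy = x^2 = 19/2  at (sqrt(19/2), sqrt(19/2)) and (-sqrt(19/2), -sqrt(19/2))
  y = -x: xy = -x^2 = -19/2 at (sqrt(19/2), -sqrt(19/2)) and (-sqrt(19/2), sqrt(19/2))
Maximum xy = 19/2 at (sqrt(19/2), sqrt(19/2)) and (-sqrt(19/2), -sqrt(19/2))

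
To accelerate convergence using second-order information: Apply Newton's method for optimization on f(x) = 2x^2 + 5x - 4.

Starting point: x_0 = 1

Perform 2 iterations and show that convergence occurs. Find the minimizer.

f(x) = 2x^2 + 5x - 4, f'(x) = 4x + (5), f''(x) = 4
Step 1: f'(1) = 9, x_1 = 1 - 9/4 = -5/4
Step 2: f'(-5/4) = 0, x_2 = -5/4 (converged)
Newton's method converges in 1 step for quadratics.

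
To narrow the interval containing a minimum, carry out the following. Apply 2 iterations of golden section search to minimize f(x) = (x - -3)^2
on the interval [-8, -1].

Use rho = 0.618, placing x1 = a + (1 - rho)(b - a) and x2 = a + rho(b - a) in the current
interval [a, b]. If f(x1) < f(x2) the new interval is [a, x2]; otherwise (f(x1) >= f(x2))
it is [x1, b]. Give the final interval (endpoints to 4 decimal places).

Golden section search for min of f(x) = (x - -3)^2 on [-8, -1].
Each step: x1 = a + (1 - rho)(b - a), x2 = a + rho(b - a); if f(x1) < f(x2) keep [a, x2], otherwise keep [x1, b].
Step 1: [-8.0000, -1.0000], x1=-5.3260 (f=5.4103), x2=-3.6740 (f=0.4543); f(x1) > f(x2) => keep [-5.3260, -1.0000]
Step 2: [-5.3260, -1.0000], x1=-3.6735 (f=0.4536), x2=-2.6525 (f=0.1207); f(x1) > f(x2) => keep [-3.6735, -1.0000]
Final interval: [-3.6735, -1.0000]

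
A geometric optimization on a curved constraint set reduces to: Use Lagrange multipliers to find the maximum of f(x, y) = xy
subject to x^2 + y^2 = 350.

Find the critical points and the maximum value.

Lagrange conditions: y = 2*lambda*x and x = 2*lambda*y
If x = 0 then y = 0, violating the constraint, so x, y != 0.
Dividing: y/x = x/y => x^2 = y^2 => y = x or y = -x
Constraint: 2x^2 = 350 => x^2 = 175 => x = +/-sqrt(175)
Critical points: (sqrt(175), sqrt(175)), (-sqrt(175), -sqrt(175)), (sqrt(175), -sqrt(175)), (-sqrt(175), sqrt(175))
  y = x:  xy = x^2 = 175  at (sqrt(175), sqrt(175)) and (-sqrt(175), -sqrt(175))
  y = -x: xy = -x^2 = -175 at (sqrt(175), -sqrt(175)) and (-sqrt(175), sqrt(175))
Maximum xy = 175 at (sqrt(175), sqrt(175)) and (-sqrt(175), -sqrt(175))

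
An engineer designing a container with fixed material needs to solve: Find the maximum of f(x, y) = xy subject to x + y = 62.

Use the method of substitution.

Substitute y = 62 - x into f(x,y) = xy:
g(x) = x(62 - x) = 62x - x^2
g'(x) = 62 - 2x = 0  =>  x = 31
y = 62 - 31 = 31
Maximum value = 31 * 31 = 961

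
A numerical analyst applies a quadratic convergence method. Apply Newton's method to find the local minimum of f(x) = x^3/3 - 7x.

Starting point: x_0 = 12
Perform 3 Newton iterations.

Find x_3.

f(x) = x^3/3 - 7x
f'(x) = x^2 - 7, f''(x) = 2x
Newton update: x_{n+1} = x_n - (x_n^2 - 7)/(2*x_n)
Step 1: x_0 = 12, f'=137, f''=24, x_1 = 151/24
Step 2: x_1 = 151/24, f'=18769/576, f''=151/12, x_2 = 26833/7248
Step 3: x_2 = 26833/7248, f'=352275361/52533504, f''=26833/3624, x_3 = 1087744417/388971168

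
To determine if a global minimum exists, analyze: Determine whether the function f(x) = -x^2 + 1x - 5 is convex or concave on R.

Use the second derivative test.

f(x) = -x^2 + 1x - 5
f'(x) = -2x + 1
f''(x) = -2
Since f''(x) = -2 < 0 for all x, f is concave on R.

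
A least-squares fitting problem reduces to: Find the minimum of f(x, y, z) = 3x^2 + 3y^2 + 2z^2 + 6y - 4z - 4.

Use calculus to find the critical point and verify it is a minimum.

f(x,y,z) = 3x^2 + 3y^2 + 2z^2 + 6y - 4z - 4
df/dx = 6x + (0) = 0 => x = 0
df/dy = 6y + (6) = 0 => y = -1
df/dz = 4z + (-4) = 0 => z = 1
f(0,-1,1) = 3*(0)^2 + 3*(-1)^2 + 2*(1)^2 + 6*(-1) + -4*(1) + -4 = -9
Hessian is diagonal with entries 6, 6, 4 > 0, confirmed minimum.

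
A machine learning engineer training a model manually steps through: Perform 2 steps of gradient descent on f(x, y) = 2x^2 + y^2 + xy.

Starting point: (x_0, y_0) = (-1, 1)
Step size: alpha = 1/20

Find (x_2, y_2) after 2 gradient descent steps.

f(x,y) = 2x^2 + y^2 + xy
grad_x = 4x + 1y, grad_y = 2y + 1x
Step 1: grad = (-3, 1), (-17/20, 19/20)
Step 2: grad = (-49/20, 21/20), (-291/400, 359/400)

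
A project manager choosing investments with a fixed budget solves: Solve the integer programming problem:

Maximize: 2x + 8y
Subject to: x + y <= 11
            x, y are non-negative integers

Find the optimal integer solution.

Objective: 2x + 8y, constraint: x + y <= 11
Coefficient of y is 8 > coefficient of x is 2, so allocate the entire budget to y.
Optimal: x = 0, y = 11, value = 88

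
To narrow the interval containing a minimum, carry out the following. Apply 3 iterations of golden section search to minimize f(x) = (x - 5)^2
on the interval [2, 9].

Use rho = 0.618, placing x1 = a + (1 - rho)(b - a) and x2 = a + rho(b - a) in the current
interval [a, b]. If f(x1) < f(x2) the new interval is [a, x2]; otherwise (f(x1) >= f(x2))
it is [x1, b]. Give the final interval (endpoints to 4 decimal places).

Golden section search for min of f(x) = (x - 5)^2 on [2, 9].
Each step: x1 = a + (1 - rho)(b - a), x2 = a + rho(b - a); if f(x1) < f(x2) keep [a, x2], otherwise keep [x1, b].
Step 1: [2.0000, 9.0000], x1=4.6740 (f=0.1063), x2=6.3260 (f=1.7583); f(x1) < f(x2) => keep [2.0000, 6.3260]
Step 2: [2.0000, 6.3260], x1=3.6525 (f=1.8157), x2=4.6735 (f=0.1066); f(x1) > f(x2) => keep [3.6525, 6.3260]
Step 3: [3.6525, 6.3260], x1=4.6738 (f=0.1064), x2=5.3047 (f=0.0929); f(x1) > f(x2) => keep [4.6738, 6.3260]
Final interval: [4.6738, 6.3260]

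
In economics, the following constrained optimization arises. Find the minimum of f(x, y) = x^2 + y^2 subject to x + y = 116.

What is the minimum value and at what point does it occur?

Substitute y = 116 - x into f(x,y) = x^2 + y^2:
g(x) = x^2 + (116 - x)^2 = 2x^2 - 232x + 13456
g'(x) = 4x - 232 = 0  =>  x = 58
y = 116 - 58 = 58
Minimum value = 58^2 + 58^2 = 6728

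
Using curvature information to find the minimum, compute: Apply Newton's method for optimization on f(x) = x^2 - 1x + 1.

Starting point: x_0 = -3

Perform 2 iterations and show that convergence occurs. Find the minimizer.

f(x) = x^2 - 1x + 1, f'(x) = 2x + (-1), f''(x) = 2
Step 1: f'(-3) = -7, x_1 = -3 - -7/2 = 1/2
Step 2: f'(1/2) = 0, x_2 = 1/2 (converged)
Newton's method converges in 1 step for quadratics.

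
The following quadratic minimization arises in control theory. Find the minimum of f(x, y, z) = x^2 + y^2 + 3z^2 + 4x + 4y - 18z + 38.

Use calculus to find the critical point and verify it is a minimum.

f(x,y,z) = x^2 + y^2 + 3z^2 + 4x + 4y - 18z + 38
df/dx = 2x + (4) = 0 => x = -2
df/dy = 2y + (4) = 0 => y = -2
df/dz = 6z + (-18) = 0 => z = 3
f(-2,-2,3) = 1*(-2)^2 + 1*(-2)^2 + 3*(3)^2 + 4*(-2) + 4*(-2) + -18*(3) + 38 = 3
Hessian is diagonal with entries 2, 2, 6 > 0, confirmed minimum.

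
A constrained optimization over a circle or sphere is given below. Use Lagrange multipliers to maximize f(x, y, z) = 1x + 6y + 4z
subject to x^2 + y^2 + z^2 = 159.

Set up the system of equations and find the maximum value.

Lagrange conditions: 1 = 2*lambda*x, 6 = 2*lambda*y, 4 = 2*lambda*z
So x:1 = y:6 = z:4, i.e. x = 1t, y = 6t, z = 4t
Constraint: t^2*(1^2 + 6^2 + 4^2) = 159
  t^2 * 53 = 159  =>  t = sqrt(3)
Maximum = 1*1t + 6*6t + 4*4t = 53*sqrt(3) = sqrt(8427)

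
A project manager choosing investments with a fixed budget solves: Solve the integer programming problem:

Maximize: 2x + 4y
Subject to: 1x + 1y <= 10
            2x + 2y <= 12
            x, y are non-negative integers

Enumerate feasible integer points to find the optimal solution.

Constraint 1: 1x + 1y <= 10
Constraint 2: 2x + 2y <= 12
Feasible x range (need y >= 0): 0 <= x <= min(10/1, 12/2) => x in {0, ..., 6}.
Enumerate feasible integer points row by row (the coefficient of y is 4 > 0, so for each x the largest feasible y gives the best value):
  x = 0: y <= min((10 - 1*0)/1, (12 - 2*0)/2) => y in {0, ..., 6}; best 2*0 + 4*6 = 24
  x = 1: y <= min((10 - 1*1)/1, (12 - 2*1)/2) => y in {0, ..., 5}; best 2*1 + 4*5 = 22
  x = 2: y <= min((10 - 1*2)/1, (12 - 2*2)/2) => y in {0, ..., 4}; best 2*2 + 4*4 = 20
  x = 3: y <= min((10 - 1*3)/1, (12 - 2*3)/2) => y in {0, ..., 3}; best 2*3 + 4*3 = 18
  x = 4: y <= min((10 - 1*4)/1, (12 - 2*4)/2) => y in {0, ..., 2}; best 2*4 + 4*2 = 16
  x = 5: y <= min((10 - 1*5)/1, (12 - 2*5)/2) => y in {0, ..., 1}; best 2*5 + 4*1 = 14
  x = 6: y <= min((10 - 1*6)/1, (12 - 2*6)/2) => y in {0}; best 2*6 + 4*0 = 12
The maximum 2x + 4y = 24 is achieved at x = 0, y = 6.
Check: 1*0 + 1*6 = 6 <= 10 and 2*0 + 2*6 = 12 <= 12.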